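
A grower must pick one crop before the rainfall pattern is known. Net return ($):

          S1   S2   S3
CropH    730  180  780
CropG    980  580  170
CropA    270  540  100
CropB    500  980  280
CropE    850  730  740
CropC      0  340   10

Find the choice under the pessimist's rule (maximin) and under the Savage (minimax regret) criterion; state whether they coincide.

maximin → CropE; minimax regret → CropE (agree)

Row minima: CropH=180, CropG=170, CropA=100, CropB=280, CropE=730, CropC=0
Best worst-case = 730 → CropE.
Column bests: S1=980, S2=980, S3=780.
CropH regrets: 250, 800, 0 → max 800
CropG regrets: 0, 400, 610 → max 610
CropA regrets: 710, 440, 680 → max 710
CropB regrets: 480, 0, 500 → max 500
CropE regrets: 130, 250, 40 → max 250
CropC regrets: 980, 640, 770 → max 980
Smallest max regret = 250 → CropE.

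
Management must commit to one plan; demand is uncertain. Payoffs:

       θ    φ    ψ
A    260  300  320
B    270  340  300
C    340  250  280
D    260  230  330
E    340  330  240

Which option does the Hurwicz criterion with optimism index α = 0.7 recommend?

B

A: 0.7·320 + 0.3·260 = 302
B: 0.7·340 + 0.3·270 = 319
C: 0.7·340 + 0.3·250 = 313
D: 0.7·330 + 0.3·230 = 300
E: 0.7·340 + 0.3·240 = 310
Highest Hurwicz score = 319 → B.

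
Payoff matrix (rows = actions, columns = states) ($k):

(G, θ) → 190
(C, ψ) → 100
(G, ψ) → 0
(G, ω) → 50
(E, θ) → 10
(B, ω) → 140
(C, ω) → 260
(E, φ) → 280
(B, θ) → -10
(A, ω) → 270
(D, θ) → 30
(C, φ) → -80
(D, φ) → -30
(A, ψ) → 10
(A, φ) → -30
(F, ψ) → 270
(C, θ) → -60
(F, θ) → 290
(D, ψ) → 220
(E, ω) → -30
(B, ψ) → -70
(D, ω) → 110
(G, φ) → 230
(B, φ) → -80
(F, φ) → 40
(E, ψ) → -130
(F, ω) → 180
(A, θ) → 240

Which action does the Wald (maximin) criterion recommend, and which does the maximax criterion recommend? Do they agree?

maximin → F; maximax → F (agree)

Row minima: A=-30, B=-80, C=-80, D=-30, E=-130, F=40, G=0
Best worst-case = 40 → F.
Row maxima: A=270, B=140, C=260, D=220, E=280, F=290, G=230
Best best-case = 290 → F.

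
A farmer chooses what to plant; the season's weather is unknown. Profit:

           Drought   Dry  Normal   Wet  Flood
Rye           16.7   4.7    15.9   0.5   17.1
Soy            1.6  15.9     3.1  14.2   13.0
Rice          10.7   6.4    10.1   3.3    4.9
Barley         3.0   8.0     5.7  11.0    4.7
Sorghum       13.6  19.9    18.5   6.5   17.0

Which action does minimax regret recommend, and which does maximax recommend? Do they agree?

Column bests: Drought=16.7, Dry=19.9, Normal=18.5, Wet=14.2, Flood=17.1.
Rye regrets: 0.0, 15.2, 2.6, 13.7, 0.0 → max 15.2
Soy regrets: 15.1, 4.0, 15.4, 0.0, 4.1 → max 15.4
Rice regrets: 6.0, 13.5, 8.4, 10.9, 12.2 → max 13.5
Barley regrets: 13.7, 11.9, 12.8, 3.2, 12.4 → max 13.7
Sorghum regrets: 3.1, 0.0, 0.0, 7.7, 0.1 → max 7.7
Smallest max regret = 7.7 → Sorghum.
Row maxima: Rye=17.1, Soy=15.9, Rice=10.7, Barley=11.0, Sorghum=19.9
Best best-case = 19.9 → Sorghum.

minimax regret → Sorghum; maximax → Sorghum (agree)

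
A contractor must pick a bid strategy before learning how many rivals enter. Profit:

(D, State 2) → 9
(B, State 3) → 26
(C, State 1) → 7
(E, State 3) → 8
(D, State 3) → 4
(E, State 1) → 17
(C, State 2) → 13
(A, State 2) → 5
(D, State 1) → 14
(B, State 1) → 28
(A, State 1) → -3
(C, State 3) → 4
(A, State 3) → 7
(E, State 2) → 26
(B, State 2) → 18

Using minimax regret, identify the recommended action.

Column bests: State 1=28, State 2=26, State 3=26.
A regrets: 31, 21, 19 → max 31
B regrets: 0, 8, 0 → max 8
C regrets: 21, 13, 22 → max 22
D regrets: 14, 17, 22 → max 22
E regrets: 11, 0, 18 → max 18
Smallest max regret = 8 → B.

B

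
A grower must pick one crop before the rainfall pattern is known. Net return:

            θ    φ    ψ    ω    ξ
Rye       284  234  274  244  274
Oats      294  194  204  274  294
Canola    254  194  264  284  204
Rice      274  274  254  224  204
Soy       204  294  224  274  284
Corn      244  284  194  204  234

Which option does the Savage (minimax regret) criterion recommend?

Column bests: θ=294, φ=294, ψ=274, ω=284, ξ=294.
Rye regrets: 10, 60, 0, 40, 20 → max 60
Oats regrets: 0, 100, 70, 10, 0 → max 100
Canola regrets: 40, 100, 10, 0, 90 → max 100
Rice regrets: 20, 20, 20, 60, 90 → max 90
Soy regrets: 90, 0, 50, 10, 10 → max 90
Corn regrets: 50, 10, 80, 80, 60 → max 80
Smallest max regret = 60 → Rye.

Rye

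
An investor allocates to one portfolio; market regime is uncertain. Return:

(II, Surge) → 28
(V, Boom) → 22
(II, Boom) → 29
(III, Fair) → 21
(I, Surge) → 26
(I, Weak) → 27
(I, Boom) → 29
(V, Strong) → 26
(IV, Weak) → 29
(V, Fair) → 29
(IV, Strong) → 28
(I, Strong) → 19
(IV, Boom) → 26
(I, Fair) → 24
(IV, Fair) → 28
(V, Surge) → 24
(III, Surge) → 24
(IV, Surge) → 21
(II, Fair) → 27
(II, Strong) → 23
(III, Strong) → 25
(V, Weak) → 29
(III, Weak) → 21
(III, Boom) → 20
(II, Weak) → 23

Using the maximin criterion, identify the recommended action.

II

Row minima: I=19, II=23, III=20, IV=21, V=22
Best worst-case = 23 → II.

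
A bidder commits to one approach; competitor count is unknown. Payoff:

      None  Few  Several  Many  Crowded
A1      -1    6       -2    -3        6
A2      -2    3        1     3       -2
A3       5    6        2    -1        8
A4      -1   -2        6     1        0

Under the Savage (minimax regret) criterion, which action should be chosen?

Column bests: None=5, Few=6, Several=6, Many=3, Crowded=8.
A1 regrets: 6, 0, 8, 6, 2 → max 8
A2 regrets: 7, 3, 5, 0, 10 → max 10
A3 regrets: 0, 0, 4, 4, 0 → max 4
A4 regrets: 6, 8, 0, 2, 8 → max 8
Smallest max regret = 4 → A3.

A3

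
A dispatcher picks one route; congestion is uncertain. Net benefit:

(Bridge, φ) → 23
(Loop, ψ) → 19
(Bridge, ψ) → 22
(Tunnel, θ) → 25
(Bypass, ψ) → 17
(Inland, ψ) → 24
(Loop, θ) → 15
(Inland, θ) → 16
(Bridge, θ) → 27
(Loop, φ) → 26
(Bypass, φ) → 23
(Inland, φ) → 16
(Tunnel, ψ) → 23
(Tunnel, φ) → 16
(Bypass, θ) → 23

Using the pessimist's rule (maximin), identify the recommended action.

Bridge

Row minima: Tunnel=16, Bridge=22, Inland=16, Bypass=17, Loop=15
Best worst-case = 22 → Bridge.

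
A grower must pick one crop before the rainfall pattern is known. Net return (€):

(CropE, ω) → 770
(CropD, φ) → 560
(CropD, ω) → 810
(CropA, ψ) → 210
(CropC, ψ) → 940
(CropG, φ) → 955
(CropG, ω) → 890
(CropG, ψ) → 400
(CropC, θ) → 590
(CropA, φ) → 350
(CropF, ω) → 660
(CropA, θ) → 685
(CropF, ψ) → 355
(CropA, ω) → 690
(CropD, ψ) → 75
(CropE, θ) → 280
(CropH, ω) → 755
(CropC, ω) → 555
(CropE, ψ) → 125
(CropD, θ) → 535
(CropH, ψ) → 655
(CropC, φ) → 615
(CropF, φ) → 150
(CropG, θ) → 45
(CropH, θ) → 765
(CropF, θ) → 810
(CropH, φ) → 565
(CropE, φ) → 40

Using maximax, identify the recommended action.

Row maxima: CropA=690, CropH=765, CropG=955, CropC=940, CropF=810, CropD=810, CropE=770
Best best-case = 955 → CropG.

CropG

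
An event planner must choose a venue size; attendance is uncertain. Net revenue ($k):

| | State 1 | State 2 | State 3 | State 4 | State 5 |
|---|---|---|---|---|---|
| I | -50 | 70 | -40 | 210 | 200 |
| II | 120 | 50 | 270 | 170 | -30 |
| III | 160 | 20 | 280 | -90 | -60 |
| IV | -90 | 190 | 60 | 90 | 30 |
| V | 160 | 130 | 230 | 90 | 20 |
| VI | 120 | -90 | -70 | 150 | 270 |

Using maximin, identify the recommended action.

Row minima: I=-50, II=-30, III=-90, IV=-90, V=20, VI=-90
Best worst-case = 20 → V.

V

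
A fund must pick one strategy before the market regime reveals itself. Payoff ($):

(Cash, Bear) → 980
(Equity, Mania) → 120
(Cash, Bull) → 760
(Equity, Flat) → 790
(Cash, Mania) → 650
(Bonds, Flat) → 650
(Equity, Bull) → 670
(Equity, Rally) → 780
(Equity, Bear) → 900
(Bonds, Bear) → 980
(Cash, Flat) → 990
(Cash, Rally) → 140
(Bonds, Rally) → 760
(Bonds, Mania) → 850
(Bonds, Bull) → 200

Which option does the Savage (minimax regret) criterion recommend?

Bonds

Column bests: Bear=980, Flat=990, Bull=760, Rally=780, Mania=850.
Bonds regrets: 0, 340, 560, 20, 0 → max 560
Equity regrets: 80, 200, 90, 0, 730 → max 730
Cash regrets: 0, 0, 0, 640, 200 → max 640
Smallest max regret = 560 → Bonds.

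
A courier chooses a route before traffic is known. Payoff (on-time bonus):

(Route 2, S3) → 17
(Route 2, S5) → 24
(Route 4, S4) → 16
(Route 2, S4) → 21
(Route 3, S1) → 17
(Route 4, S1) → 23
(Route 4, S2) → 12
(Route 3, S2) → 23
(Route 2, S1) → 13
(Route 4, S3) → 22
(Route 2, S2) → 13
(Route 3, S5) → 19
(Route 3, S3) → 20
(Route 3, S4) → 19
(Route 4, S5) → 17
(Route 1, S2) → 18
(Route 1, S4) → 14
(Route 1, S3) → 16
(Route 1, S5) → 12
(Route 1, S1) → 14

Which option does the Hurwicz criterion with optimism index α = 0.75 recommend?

Route 3

Route 1: 0.75·18 + 0.25·12 = 16.5
Route 2: 0.75·24 + 0.25·13 = 21.25
Route 3: 0.75·23 + 0.25·17 = 21.5
Route 4: 0.75·23 + 0.25·12 = 20.25
Highest Hurwicz score = 21.5 → Route 3.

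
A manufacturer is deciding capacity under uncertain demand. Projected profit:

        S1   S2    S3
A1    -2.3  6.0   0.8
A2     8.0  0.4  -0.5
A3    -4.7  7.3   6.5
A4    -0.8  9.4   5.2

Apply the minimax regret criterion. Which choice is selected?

Column bests: S1=8.0, S2=9.4, S3=6.5.
A1 regrets: 10.3, 3.4, 5.7 → max 10.3
A2 regrets: 0.0, 9.0, 7.0 → max 9.0
A3 regrets: 12.7, 2.1, 0.0 → max 12.7
A4 regrets: 8.8, 0.0, 1.3 → max 8.8
Smallest max regret = 8.8 → A4.

A4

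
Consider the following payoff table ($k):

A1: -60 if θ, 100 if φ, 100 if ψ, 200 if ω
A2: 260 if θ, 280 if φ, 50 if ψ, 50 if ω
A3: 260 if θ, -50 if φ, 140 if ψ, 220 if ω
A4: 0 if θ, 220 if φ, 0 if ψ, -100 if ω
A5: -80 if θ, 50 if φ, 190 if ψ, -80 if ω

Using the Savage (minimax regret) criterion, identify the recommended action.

Column bests: θ=260, φ=280, ψ=190, ω=220.
A1 regrets: 320, 180, 90, 20 → max 320
A2 regrets: 0, 0, 140, 170 → max 170
A3 regrets: 0, 330, 50, 0 → max 330
A4 regrets: 260, 60, 190, 320 → max 320
A5 regrets: 340, 230, 0, 300 → max 340
Smallest max regret = 170 → A2.

A2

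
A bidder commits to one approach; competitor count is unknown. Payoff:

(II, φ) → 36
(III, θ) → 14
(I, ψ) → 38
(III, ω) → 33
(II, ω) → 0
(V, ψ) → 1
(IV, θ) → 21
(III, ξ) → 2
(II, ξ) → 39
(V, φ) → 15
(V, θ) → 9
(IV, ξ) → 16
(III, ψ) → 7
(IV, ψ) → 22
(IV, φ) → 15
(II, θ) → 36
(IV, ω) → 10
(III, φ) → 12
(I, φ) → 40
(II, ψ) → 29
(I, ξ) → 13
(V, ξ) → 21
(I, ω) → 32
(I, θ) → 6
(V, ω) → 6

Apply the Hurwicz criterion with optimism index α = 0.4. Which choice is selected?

I

I: 0.4·40 + 0.6·6 = 19.6
II: 0.4·39 + 0.6·0 = 15.6
III: 0.4·33 + 0.6·2 = 14.4
IV: 0.4·22 + 0.6·10 = 14.8
V: 0.4·21 + 0.6·1 = 9
Highest Hurwicz score = 19.6 → I.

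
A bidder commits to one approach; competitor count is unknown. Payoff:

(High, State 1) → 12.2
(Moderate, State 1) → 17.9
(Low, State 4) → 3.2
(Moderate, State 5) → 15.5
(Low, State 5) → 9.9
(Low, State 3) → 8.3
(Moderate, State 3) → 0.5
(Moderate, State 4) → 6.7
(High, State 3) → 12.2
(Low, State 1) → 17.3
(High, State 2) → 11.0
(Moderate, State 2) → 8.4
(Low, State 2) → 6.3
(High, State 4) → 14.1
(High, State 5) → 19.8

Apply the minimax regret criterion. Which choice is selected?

High

Column bests: State 1=17.9, State 2=11.0, State 3=12.2, State 4=14.1, State 5=19.8.
Low regrets: 0.6, 4.7, 3.9, 10.9, 9.9 → max 10.9
Moderate regrets: 0.0, 2.6, 11.7, 7.4, 4.3 → max 11.7
High regrets: 5.7, 0.0, 0.0, 0.0, 0.0 → max 5.7
Smallest max regret = 5.7 → High.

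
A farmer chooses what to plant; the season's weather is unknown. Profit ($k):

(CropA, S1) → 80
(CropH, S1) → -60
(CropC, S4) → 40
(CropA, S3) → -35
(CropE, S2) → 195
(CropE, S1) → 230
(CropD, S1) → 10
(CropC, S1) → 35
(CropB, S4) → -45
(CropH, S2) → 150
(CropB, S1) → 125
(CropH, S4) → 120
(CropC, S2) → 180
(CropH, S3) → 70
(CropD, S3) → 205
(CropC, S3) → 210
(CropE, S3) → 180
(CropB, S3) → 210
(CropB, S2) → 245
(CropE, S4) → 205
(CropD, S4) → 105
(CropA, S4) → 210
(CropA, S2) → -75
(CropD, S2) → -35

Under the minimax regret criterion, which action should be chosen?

CropE

Column bests: S1=230, S2=245, S3=210, S4=210.
CropB regrets: 105, 0, 0, 255 → max 255
CropA regrets: 150, 320, 245, 0 → max 320
CropD regrets: 220, 280, 5, 105 → max 280
CropE regrets: 0, 50, 30, 5 → max 50
CropC regrets: 195, 65, 0, 170 → max 195
CropH regrets: 290, 95, 140, 90 → max 290
Smallest max regret = 50 → CropE.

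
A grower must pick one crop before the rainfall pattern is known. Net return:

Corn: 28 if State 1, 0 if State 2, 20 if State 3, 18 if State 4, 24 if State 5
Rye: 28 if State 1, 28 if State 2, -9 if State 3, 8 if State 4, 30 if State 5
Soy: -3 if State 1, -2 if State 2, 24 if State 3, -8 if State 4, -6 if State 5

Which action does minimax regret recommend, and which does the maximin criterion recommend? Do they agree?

minimax regret → Corn; maximin → Corn (agree)

Column bests: State 1=28, State 2=28, State 3=24, State 4=18, State 5=30.
Corn regrets: 0, 28, 4, 0, 6 → max 28
Rye regrets: 0, 0, 33, 10, 0 → max 33
Soy regrets: 31, 30, 0, 26, 36 → max 36
Smallest max regret = 28 → Corn.
Row minima: Corn=0, Rye=-9, Soy=-8
Best worst-case = 0 → Corn.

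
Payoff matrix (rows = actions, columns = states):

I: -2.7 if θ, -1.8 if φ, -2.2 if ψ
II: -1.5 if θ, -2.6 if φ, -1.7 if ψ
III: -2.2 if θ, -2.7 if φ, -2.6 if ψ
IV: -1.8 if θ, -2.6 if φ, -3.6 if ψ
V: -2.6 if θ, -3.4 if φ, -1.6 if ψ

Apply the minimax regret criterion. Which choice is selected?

II

Column bests: θ=-1.5, φ=-1.8, ψ=-1.6.
I regrets: 1.2, 0.0, 0.6 → max 1.2
II regrets: 0.0, 0.8, 0.1 → max 0.8
III regrets: 0.7, 0.9, 1.0 → max 1.0
IV regrets: 0.3, 0.8, 2.0 → max 2.0
V regrets: 1.1, 1.6, 0.0 → max 1.6
Smallest max regret = 0.8 → II.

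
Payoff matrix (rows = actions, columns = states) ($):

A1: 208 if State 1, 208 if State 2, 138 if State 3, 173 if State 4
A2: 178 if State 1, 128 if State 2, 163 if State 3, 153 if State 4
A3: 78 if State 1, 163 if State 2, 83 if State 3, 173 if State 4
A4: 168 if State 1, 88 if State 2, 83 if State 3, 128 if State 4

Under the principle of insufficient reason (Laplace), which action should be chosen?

Row averages: A1=181.75, A2=155.5, A3=124.25, A4=116.75
Highest average = 181.75 → A1.

A1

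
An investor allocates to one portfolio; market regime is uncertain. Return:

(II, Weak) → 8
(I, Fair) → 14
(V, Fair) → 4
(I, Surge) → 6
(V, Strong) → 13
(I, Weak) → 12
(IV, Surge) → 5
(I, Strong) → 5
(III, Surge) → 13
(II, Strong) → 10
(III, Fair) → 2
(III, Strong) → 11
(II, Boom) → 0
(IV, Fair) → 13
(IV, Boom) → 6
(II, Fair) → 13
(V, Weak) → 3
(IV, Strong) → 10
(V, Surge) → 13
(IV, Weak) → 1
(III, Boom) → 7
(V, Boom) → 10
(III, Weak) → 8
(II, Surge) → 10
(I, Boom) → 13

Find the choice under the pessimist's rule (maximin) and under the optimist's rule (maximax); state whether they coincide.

Row minima: I=5, II=0, III=2, IV=1, V=3
Best worst-case = 5 → I.
Row maxima: I=14, II=13, III=13, IV=13, V=13
Best best-case = 14 → I.

maximin → I; maximax → I (agree)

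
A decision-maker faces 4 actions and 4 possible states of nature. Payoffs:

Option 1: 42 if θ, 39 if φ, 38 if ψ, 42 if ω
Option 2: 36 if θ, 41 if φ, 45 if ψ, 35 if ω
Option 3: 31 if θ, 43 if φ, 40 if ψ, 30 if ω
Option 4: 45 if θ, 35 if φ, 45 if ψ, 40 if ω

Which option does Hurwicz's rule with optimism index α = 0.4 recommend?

Option 1: 0.4·42 + 0.6·38 = 39.6
Option 2: 0.4·45 + 0.6·35 = 39
Option 3: 0.4·43 + 0.6·30 = 35.2
Option 4: 0.4·45 + 0.6·35 = 39
Highest Hurwicz score = 39.6 → Option 1.

Option 1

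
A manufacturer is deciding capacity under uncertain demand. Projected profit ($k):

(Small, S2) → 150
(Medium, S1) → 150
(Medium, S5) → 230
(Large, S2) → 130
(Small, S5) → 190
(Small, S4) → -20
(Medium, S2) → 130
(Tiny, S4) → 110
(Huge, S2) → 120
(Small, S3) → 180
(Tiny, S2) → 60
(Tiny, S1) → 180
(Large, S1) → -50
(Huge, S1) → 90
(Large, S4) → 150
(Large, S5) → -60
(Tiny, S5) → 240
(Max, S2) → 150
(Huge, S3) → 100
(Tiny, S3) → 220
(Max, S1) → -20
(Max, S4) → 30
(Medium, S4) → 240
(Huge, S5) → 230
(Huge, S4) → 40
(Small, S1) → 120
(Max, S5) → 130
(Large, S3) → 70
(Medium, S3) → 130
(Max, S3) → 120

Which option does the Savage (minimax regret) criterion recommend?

Column bests: S1=180, S2=150, S3=220, S4=240, S5=240.
Tiny regrets: 0, 90, 0, 130, 0 → max 130
Small regrets: 60, 0, 40, 260, 50 → max 260
Medium regrets: 30, 20, 90, 0, 10 → max 90
Large regrets: 230, 20, 150, 90, 300 → max 300
Huge regrets: 90, 30, 120, 200, 10 → max 200
Max regrets: 200, 0, 100, 210, 110 → max 210
Smallest max regret = 90 → Medium.

Medium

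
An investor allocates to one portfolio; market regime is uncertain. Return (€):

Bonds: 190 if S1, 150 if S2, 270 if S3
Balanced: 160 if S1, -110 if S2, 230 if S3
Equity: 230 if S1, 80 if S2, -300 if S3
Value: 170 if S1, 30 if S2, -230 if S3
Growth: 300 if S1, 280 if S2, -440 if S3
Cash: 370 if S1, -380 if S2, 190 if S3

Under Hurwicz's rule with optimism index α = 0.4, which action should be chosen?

Bonds: 0.4·270 + 0.6·150 = 198
Balanced: 0.4·230 + 0.6·(-110) = 26
Equity: 0.4·230 + 0.6·(-300) = -88
Value: 0.4·170 + 0.6·(-230) = -70
Growth: 0.4·300 + 0.6·(-440) = -144
Cash: 0.4·370 + 0.6·(-380) = -80
Highest Hurwicz score = 198 → Bonds.

Bonds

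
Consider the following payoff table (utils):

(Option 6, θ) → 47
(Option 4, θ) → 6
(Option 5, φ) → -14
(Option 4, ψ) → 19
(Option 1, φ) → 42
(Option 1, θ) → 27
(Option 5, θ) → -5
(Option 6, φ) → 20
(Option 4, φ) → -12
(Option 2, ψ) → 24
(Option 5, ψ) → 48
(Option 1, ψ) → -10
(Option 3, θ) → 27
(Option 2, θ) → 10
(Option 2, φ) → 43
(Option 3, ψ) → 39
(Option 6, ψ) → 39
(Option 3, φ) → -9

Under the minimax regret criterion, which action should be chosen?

Column bests: θ=47, φ=43, ψ=48.
Option 1 regrets: 20, 1, 58 → max 58
Option 2 regrets: 37, 0, 24 → max 37
Option 3 regrets: 20, 52, 9 → max 52
Option 4 regrets: 41, 55, 29 → max 55
Option 5 regrets: 52, 57, 0 → max 57
Option 6 regrets: 0, 23, 9 → max 23
Smallest max regret = 23 → Option 6.

Option 6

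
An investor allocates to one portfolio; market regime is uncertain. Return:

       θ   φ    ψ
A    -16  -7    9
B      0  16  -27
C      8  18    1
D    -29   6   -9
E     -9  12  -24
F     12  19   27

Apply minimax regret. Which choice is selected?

F

Column bests: θ=12, φ=19, ψ=27.
A regrets: 28, 26, 18 → max 28
B regrets: 12, 3, 54 → max 54
C regrets: 4, 1, 26 → max 26
D regrets: 41, 13, 36 → max 41
E regrets: 21, 7, 51 → max 51
F regrets: 0, 0, 0 → max 0
Smallest max regret = 0 → F.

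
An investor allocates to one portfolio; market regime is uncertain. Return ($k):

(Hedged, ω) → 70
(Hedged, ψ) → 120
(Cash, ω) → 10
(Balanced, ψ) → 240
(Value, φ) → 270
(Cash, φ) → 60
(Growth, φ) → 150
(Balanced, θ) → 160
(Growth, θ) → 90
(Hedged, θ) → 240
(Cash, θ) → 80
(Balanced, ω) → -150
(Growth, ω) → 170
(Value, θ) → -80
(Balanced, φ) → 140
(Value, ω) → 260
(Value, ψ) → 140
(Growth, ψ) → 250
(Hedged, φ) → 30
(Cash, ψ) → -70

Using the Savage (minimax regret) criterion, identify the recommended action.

Column bests: θ=240, φ=270, ψ=250, ω=260.
Growth regrets: 150, 120, 0, 90 → max 150
Balanced regrets: 80, 130, 10, 410 → max 410
Hedged regrets: 0, 240, 130, 190 → max 240
Cash regrets: 160, 210, 320, 250 → max 320
Value regrets: 320, 0, 110, 0 → max 320
Smallest max regret = 150 → Growth.

Growth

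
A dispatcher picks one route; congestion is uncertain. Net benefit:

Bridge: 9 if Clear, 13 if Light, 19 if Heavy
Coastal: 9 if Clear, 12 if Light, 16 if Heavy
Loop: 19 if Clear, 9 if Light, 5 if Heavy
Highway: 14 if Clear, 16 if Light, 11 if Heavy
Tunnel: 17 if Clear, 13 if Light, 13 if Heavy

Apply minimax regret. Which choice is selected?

Column bests: Clear=19, Light=16, Heavy=19.
Bridge regrets: 10, 3, 0 → max 10
Coastal regrets: 10, 4, 3 → max 10
Loop regrets: 0, 7, 14 → max 14
Highway regrets: 5, 0, 8 → max 8
Tunnel regrets: 2, 3, 6 → max 6
Smallest max regret = 6 → Tunnel.

Tunnel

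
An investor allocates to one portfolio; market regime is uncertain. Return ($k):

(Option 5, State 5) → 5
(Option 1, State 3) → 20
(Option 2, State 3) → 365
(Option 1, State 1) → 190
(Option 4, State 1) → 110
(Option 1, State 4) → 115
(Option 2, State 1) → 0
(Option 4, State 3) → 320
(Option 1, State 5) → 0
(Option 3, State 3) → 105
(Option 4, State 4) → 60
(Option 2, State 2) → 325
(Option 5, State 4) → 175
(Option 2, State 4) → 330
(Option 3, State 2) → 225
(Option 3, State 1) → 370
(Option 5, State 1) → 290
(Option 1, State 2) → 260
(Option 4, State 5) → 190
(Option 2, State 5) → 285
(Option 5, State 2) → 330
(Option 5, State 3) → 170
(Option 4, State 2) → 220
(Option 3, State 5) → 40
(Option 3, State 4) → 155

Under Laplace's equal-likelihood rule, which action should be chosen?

Row averages: Option 1=117, Option 2=261, Option 3=179, Option 4=180, Option 5=194
Highest average = 261 → Option 2.

Option 2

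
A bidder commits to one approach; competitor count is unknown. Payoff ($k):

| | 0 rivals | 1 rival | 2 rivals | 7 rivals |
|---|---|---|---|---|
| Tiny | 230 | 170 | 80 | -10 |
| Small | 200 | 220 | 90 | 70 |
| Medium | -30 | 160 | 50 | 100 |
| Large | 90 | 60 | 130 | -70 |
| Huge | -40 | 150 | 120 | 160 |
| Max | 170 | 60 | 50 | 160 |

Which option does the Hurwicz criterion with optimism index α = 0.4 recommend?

Tiny: 0.4·230 + 0.6·(-10) = 86
Small: 0.4·220 + 0.6·70 = 130
Medium: 0.4·160 + 0.6·(-30) = 46
Large: 0.4·130 + 0.6·(-70) = 10
Huge: 0.4·160 + 0.6·(-40) = 40
Max: 0.4·170 + 0.6·50 = 98
Highest Hurwicz score = 130 → Small.

Small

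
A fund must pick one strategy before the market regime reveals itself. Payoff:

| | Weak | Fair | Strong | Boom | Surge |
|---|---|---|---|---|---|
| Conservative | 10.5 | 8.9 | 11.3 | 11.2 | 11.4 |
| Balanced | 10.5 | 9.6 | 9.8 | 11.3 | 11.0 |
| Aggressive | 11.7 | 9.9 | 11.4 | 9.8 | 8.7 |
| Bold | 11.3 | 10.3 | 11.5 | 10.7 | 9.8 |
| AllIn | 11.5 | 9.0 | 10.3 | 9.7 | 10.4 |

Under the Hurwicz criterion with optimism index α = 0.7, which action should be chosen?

Bold

Conservative: 0.7·11.4 + 0.3·8.9 = 10.65
Balanced: 0.7·11.3 + 0.3·9.6 = 10.79
Aggressive: 0.7·11.7 + 0.3·8.7 = 10.8
Bold: 0.7·11.5 + 0.3·9.8 = 10.99
AllIn: 0.7·11.5 + 0.3·9.0 = 10.75
Highest Hurwicz score = 10.99 → Bold.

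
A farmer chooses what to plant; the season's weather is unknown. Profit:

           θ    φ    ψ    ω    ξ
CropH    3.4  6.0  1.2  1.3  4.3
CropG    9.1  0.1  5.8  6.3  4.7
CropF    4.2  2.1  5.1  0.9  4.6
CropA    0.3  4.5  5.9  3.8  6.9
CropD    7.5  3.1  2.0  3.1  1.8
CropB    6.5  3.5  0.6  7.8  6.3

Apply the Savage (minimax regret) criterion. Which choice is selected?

CropD

Column bests: θ=9.1, φ=6.0, ψ=5.9, ω=7.8, ξ=6.9.
CropH regrets: 5.7, 0.0, 4.7, 6.5, 2.6 → max 6.5
CropG regrets: 0.0, 5.9, 0.1, 1.5, 2.2 → max 5.9
CropF regrets: 4.9, 3.9, 0.8, 6.9, 2.3 → max 6.9
CropA regrets: 8.8, 1.5, 0.0, 4.0, 0.0 → max 8.8
CropD regrets: 1.6, 2.9, 3.9, 4.7, 5.1 → max 5.1
CropB regrets: 2.6, 2.5, 5.3, 0.0, 0.6 → max 5.3
Smallest max regret = 5.1 → CropD.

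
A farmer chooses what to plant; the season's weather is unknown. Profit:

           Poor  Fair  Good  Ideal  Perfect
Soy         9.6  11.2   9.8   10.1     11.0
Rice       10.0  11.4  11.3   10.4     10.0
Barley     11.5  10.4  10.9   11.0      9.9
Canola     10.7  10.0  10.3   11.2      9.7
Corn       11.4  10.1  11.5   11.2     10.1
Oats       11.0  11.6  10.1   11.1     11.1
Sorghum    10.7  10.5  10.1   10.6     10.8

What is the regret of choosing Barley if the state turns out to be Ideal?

Best payoff under Ideal is 11.2.
Regret = 11.2 − 11.0 = 0.2.

0.2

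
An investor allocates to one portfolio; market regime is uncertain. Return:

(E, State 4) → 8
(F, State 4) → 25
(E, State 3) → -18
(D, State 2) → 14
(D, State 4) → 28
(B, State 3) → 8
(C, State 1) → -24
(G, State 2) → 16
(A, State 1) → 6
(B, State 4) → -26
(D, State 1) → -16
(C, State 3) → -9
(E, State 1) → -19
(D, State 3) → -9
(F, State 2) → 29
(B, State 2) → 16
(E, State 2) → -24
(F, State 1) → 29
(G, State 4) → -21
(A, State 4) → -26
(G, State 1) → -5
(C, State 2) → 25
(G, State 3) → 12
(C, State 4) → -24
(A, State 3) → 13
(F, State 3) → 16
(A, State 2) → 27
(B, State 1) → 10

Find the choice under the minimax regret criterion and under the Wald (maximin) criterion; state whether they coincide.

minimax regret → F; maximin → F (agree)

Column bests: State 1=29, State 2=29, State 3=16, State 4=28.
A regrets: 23, 2, 3, 54 → max 54
B regrets: 19, 13, 8, 54 → max 54
C regrets: 53, 4, 25, 52 → max 53
D regrets: 45, 15, 25, 0 → max 45
E regrets: 48, 53, 34, 20 → max 53
F regrets: 0, 0, 0, 3 → max 3
G regrets: 34, 13, 4, 49 → max 49
Smallest max regret = 3 → F.
Row minima: A=-26, B=-26, C=-24, D=-16, E=-24, F=16, G=-21
Best worst-case = 16 → F.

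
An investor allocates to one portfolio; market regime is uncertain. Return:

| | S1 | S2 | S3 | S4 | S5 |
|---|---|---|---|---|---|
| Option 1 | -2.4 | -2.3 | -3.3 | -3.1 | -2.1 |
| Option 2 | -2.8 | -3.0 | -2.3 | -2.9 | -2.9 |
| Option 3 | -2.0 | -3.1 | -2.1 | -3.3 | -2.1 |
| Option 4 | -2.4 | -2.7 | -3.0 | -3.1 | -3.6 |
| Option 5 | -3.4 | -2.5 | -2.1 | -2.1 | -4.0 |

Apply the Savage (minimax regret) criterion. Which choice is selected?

Column bests: S1=-2.0, S2=-2.3, S3=-2.1, S4=-2.1, S5=-2.1.
Option 1 regrets: 0.4, 0.0, 1.2, 1.0, 0.0 → max 1.2
Option 2 regrets: 0.8, 0.7, 0.2, 0.8, 0.8 → max 0.8
Option 3 regrets: 0.0, 0.8, 0.0, 1.2, 0.0 → max 1.2
Option 4 regrets: 0.4, 0.4, 0.9, 1.0, 1.5 → max 1.5
Option 5 regrets: 1.4, 0.2, 0.0, 0.0, 1.9 → max 1.9
Smallest max regret = 0.8 → Option 2.

Option 2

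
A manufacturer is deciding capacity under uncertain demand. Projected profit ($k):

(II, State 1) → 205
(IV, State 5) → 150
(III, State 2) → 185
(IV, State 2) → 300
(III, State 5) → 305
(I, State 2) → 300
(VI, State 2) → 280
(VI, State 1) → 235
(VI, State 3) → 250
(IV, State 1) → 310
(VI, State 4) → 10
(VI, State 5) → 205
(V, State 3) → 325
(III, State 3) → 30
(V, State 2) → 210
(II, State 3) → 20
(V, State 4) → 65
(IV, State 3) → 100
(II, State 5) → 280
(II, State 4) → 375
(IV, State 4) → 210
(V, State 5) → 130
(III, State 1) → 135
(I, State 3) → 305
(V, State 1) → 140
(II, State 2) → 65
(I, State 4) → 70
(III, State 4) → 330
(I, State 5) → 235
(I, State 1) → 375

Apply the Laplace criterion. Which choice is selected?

I

Row averages: I=257, II=189, III=197, IV=214, V=174, VI=196
Highest average = 257 → I.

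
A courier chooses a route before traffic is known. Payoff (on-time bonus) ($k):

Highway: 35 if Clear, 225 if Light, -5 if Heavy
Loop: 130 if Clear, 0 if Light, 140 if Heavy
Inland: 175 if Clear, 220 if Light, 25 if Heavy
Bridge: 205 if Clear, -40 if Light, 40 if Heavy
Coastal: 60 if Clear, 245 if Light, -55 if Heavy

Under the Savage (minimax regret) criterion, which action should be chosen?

Inland

Column bests: Clear=205, Light=245, Heavy=140.
Highway regrets: 170, 20, 145 → max 170
Loop regrets: 75, 245, 0 → max 245
Inland regrets: 30, 25, 115 → max 115
Bridge regrets: 0, 285, 100 → max 285
Coastal regrets: 145, 0, 195 → max 195
Smallest max regret = 115 → Inland.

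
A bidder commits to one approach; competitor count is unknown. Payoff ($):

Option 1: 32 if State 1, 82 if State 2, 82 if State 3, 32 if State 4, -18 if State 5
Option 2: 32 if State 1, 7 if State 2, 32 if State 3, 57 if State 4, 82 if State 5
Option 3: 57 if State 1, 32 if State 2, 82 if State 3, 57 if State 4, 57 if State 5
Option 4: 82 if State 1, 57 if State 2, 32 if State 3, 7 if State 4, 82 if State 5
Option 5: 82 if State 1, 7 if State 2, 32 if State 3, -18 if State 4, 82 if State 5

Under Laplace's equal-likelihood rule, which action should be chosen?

Row averages: Option 1=42, Option 2=42, Option 3=57, Option 4=52, Option 5=37
Highest average = 57 → Option 3.

Option 3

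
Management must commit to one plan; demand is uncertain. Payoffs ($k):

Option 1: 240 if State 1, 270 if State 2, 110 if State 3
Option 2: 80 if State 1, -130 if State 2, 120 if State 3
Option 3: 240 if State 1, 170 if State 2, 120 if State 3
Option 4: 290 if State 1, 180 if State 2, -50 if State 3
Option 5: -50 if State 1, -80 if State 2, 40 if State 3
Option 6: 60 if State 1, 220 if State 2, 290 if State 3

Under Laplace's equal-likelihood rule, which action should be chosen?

Option 1

Row averages: Option 1=620/3, Option 2=70/3, Option 3=530/3, Option 4=140, Option 5=-30, Option 6=190
Highest average = 620/3 → Option 1.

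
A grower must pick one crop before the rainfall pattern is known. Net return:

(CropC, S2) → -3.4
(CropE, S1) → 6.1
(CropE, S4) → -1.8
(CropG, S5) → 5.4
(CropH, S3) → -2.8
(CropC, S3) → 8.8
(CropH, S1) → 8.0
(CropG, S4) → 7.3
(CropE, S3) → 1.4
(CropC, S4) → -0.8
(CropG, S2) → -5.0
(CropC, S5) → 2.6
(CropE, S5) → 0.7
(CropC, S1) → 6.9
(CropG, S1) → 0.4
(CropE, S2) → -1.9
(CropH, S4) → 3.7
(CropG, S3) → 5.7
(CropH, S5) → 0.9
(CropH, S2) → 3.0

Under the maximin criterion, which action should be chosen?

Row minima: CropH=-2.8, CropC=-3.4, CropE=-1.9, CropG=-5.0
Best worst-case = -1.9 → CropE.

CropE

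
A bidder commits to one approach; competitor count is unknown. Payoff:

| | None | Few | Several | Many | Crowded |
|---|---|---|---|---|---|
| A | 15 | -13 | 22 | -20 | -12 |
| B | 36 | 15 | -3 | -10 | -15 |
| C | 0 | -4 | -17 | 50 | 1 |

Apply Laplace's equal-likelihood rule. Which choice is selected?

C

Row averages: A=-1.6, B=4.6, C=6
Highest average = 6 → C.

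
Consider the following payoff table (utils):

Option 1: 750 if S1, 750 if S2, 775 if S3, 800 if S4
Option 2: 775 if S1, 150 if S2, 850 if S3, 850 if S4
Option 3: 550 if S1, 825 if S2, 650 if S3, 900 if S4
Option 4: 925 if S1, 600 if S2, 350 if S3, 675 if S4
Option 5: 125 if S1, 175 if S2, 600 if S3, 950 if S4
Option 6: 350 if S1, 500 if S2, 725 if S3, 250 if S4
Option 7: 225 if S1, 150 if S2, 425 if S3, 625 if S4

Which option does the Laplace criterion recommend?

Row averages: Option 1=768.75, Option 2=656.25, Option 3=731.25, Option 4=637.5, Option 5=462.5, Option 6=456.25, Option 7=356.25
Highest average = 768.75 → Option 1.

Option 1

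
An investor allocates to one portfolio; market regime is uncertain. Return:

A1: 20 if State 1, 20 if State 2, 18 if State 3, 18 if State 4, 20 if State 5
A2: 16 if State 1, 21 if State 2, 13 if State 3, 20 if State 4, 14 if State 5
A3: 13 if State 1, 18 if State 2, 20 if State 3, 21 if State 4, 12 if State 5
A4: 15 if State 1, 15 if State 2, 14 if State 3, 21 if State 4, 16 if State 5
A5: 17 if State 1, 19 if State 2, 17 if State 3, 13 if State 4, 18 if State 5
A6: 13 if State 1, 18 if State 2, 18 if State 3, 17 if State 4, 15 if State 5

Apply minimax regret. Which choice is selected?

A1

Column bests: State 1=20, State 2=21, State 3=20, State 4=21, State 5=20.
A1 regrets: 0, 1, 2, 3, 0 → max 3
A2 regrets: 4, 0, 7, 1, 6 → max 7
A3 regrets: 7, 3, 0, 0, 8 → max 8
A4 regrets: 5, 6, 6, 0, 4 → max 6
A5 regrets: 3, 2, 3, 8, 2 → max 8
A6 regrets: 7, 3, 2, 4, 5 → max 7
Smallest max regret = 3 → A1.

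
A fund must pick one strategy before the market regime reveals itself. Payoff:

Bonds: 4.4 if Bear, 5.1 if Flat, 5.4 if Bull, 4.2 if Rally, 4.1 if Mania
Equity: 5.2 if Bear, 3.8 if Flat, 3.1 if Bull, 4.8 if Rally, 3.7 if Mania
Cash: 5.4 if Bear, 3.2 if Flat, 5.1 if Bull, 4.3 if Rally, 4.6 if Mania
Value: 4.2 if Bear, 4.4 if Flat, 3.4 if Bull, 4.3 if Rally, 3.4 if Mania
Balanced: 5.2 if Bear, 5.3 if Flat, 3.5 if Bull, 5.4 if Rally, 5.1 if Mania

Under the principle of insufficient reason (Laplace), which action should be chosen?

Balanced

Row averages: Bonds=4.64, Equity=4.12, Cash=4.52, Value=3.94, Balanced=4.9
Highest average = 4.9 → Balanced.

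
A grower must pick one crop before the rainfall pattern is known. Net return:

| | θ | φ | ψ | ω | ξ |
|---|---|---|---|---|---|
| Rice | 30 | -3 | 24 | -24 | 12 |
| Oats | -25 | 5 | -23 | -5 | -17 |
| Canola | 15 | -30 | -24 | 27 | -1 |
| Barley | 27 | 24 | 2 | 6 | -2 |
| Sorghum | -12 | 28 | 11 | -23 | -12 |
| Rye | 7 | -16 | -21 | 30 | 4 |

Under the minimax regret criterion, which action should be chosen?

Barley

Column bests: θ=30, φ=28, ψ=24, ω=30, ξ=12.
Rice regrets: 0, 31, 0, 54, 0 → max 54
Oats regrets: 55, 23, 47, 35, 29 → max 55
Canola regrets: 15, 58, 48, 3, 13 → max 58
Barley regrets: 3, 4, 22, 24, 14 → max 24
Sorghum regrets: 42, 0, 13, 53, 24 → max 53
Rye regrets: 23, 44, 45, 0, 8 → max 45
Smallest max regret = 24 → Barley.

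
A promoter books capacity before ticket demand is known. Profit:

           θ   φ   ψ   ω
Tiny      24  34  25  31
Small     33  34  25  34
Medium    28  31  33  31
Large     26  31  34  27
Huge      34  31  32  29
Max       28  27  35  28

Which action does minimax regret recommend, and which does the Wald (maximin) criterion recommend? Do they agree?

Column bests: θ=34, φ=34, ψ=35, ω=34.
Tiny regrets: 10, 0, 10, 3 → max 10
Small regrets: 1, 0, 10, 0 → max 10
Medium regrets: 6, 3, 2, 3 → max 6
Large regrets: 8, 3, 1, 7 → max 8
Huge regrets: 0, 3, 3, 5 → max 5
Max regrets: 6, 7, 0, 6 → max 7
Smallest max regret = 5 → Huge.
Row minima: Tiny=24, Small=25, Medium=28, Large=26, Huge=29, Max=27
Best worst-case = 29 → Huge.

minimax regret → Huge; maximin → Huge (agree)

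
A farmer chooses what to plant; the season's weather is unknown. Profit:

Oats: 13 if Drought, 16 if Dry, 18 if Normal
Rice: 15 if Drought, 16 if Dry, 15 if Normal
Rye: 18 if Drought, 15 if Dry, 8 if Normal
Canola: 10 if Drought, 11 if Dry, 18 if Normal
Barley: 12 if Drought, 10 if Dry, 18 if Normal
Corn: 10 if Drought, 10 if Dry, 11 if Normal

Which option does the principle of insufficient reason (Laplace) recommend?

Oats

Row averages: Oats=47/3, Rice=46/3, Rye=41/3, Canola=13, Barley=40/3, Corn=31/3
Highest average = 47/3 → Oats.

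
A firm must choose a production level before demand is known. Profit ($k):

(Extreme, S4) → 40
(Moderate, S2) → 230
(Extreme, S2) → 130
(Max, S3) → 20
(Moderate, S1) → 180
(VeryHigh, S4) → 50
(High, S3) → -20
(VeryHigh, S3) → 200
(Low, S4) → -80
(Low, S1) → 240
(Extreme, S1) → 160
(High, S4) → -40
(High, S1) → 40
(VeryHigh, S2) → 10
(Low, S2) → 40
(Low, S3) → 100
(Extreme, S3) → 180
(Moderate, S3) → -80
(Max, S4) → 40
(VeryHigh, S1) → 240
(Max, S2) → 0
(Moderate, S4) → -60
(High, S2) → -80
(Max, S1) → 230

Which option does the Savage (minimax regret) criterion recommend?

Column bests: S1=240, S2=230, S3=200, S4=50.
Low regrets: 0, 190, 100, 130 → max 190
Moderate regrets: 60, 0, 280, 110 → max 280
High regrets: 200, 310, 220, 90 → max 310
VeryHigh regrets: 0, 220, 0, 0 → max 220
Extreme regrets: 80, 100, 20, 10 → max 100
Max regrets: 10, 230, 180, 10 → max 230
Smallest max regret = 100 → Extreme.

Extreme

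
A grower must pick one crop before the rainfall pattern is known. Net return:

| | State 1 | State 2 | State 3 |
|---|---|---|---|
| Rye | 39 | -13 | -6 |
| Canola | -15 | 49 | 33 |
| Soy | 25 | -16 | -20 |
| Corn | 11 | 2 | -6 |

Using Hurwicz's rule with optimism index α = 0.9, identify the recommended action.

Rye: 0.9·39 + 0.1·(-13) = 33.8
Canola: 0.9·49 + 0.1·(-15) = 42.6
Soy: 0.9·25 + 0.1·(-20) = 20.5
Corn: 0.9·11 + 0.1·(-6) = 9.3
Highest Hurwicz score = 42.6 → Canola.

Canola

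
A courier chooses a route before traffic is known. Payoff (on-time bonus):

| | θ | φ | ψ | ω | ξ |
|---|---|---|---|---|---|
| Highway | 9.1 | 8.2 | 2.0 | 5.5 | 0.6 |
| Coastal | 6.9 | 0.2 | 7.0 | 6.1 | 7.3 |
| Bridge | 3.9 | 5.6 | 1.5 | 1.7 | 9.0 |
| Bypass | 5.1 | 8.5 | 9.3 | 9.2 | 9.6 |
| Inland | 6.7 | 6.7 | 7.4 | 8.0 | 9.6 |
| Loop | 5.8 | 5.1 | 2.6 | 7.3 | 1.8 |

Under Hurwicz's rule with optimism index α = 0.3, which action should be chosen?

Inland

Highway: 0.3·9.1 + 0.7·0.6 = 3.15
Coastal: 0.3·7.3 + 0.7·0.2 = 2.33
Bridge: 0.3·9.0 + 0.7·1.5 = 3.75
Bypass: 0.3·9.6 + 0.7·5.1 = 6.45
Inland: 0.3·9.6 + 0.7·6.7 = 7.57
Loop: 0.3·7.3 + 0.7·1.8 = 3.45
Highest Hurwicz score = 7.57 → Inland.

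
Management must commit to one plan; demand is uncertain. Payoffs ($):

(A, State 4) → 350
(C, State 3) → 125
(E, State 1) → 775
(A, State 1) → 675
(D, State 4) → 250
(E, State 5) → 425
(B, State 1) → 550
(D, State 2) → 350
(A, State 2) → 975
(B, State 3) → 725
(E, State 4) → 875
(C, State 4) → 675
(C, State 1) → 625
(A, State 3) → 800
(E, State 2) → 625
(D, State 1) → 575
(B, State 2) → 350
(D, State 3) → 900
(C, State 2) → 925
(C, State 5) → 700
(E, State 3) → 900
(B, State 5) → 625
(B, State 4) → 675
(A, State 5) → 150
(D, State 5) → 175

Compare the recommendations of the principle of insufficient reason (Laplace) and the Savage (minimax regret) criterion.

laplace → E; minimax regret → E (agree)

Row averages: A=590, B=585, C=610, D=450, E=720
Highest average = 720 → E.
Column bests: State 1=775, State 2=975, State 3=900, State 4=875, State 5=700.
A regrets: 100, 0, 100, 525, 550 → max 550
B regrets: 225, 625, 175, 200, 75 → max 625
C regrets: 150, 50, 775, 200, 0 → max 775
D regrets: 200, 625, 0, 625, 525 → max 625
E regrets: 0, 350, 0, 0, 275 → max 350
Smallest max regret = 350 → E.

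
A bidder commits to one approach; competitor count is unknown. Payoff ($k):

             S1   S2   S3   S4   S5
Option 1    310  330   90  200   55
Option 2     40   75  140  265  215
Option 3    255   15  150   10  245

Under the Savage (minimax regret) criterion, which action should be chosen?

Option 1

Column bests: S1=310, S2=330, S3=150, S4=265, S5=245.
Option 1 regrets: 0, 0, 60, 65, 190 → max 190
Option 2 regrets: 270, 255, 10, 0, 30 → max 270
Option 3 regrets: 55, 315, 0, 255, 0 → max 315
Smallest max regret = 190 → Option 1.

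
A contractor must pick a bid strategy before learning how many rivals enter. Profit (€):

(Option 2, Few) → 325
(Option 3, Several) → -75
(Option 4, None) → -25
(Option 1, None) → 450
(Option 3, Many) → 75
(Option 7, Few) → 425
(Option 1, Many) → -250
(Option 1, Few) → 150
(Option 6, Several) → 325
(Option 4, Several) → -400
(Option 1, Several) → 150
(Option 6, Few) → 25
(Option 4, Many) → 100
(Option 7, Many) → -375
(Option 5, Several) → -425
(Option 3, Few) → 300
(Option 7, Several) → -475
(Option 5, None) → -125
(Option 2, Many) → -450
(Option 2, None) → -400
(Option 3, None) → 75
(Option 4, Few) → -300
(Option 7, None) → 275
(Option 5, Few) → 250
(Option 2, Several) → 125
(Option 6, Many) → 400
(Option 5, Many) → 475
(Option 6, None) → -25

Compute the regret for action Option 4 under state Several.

Best payoff under Several is 325.
Regret = 325 − (-400) = 725.

725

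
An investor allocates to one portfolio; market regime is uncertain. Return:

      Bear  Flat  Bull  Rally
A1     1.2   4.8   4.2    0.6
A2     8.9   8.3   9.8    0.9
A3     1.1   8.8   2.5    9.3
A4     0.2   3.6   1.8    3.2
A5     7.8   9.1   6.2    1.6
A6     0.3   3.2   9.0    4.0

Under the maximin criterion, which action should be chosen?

A5

Row minima: A1=0.6, A2=0.9, A3=1.1, A4=0.2, A5=1.6, A6=0.3
Best worst-case = 1.6 → A5.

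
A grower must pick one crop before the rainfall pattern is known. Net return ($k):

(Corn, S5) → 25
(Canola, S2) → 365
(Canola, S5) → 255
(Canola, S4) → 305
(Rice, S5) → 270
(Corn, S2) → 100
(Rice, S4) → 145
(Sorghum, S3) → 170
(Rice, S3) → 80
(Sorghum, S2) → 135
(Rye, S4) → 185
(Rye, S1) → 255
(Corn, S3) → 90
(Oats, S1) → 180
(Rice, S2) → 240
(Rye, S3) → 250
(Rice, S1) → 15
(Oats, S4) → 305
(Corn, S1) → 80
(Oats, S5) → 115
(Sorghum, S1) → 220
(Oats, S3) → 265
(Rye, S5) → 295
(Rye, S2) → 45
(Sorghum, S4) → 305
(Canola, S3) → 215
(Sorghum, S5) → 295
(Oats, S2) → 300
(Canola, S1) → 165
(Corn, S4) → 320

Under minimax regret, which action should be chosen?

Column bests: S1=255, S2=365, S3=265, S4=320, S5=295.
Rice regrets: 240, 125, 185, 175, 25 → max 240
Rye regrets: 0, 320, 15, 135, 0 → max 320
Sorghum regrets: 35, 230, 95, 15, 0 → max 230
Oats regrets: 75, 65, 0, 15, 180 → max 180
Corn regrets: 175, 265, 175, 0, 270 → max 270
Canola regrets: 90, 0, 50, 15, 40 → max 90
Smallest max regret = 90 → Canola.

Canola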